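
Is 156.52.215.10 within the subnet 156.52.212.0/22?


Subnet network: 156.52.212.0
Test IP AND mask: 156.52.212.0
Yes, 156.52.215.10 is in 156.52.212.0/22


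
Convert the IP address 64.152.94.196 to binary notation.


64 = 01000000
152 = 10011000
94 = 01011110
196 = 11000100
Binary: 01000000.10011000.01011110.11000100


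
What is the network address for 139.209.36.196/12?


IP:   10001011.11010001.00100100.11000100
Mask: 11111111.11110000.00000000.00000000
AND operation:
Net:  10001011.11010000.00000000.00000000
Network: 139.208.0.0/12


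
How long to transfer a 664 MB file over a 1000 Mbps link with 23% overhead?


Effective throughput = 1000 * (1 - 23/100) = 770 Mbps
File size in Mb = 664 * 8 = 5312 Mb
Time = 5312 / 770
Time = 6.8987 seconds


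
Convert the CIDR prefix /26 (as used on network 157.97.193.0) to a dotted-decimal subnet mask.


/26 means 26 network bits, 6 host bits
Binary: 11111111111111111111111111000000
Mask: 255.255.255.192


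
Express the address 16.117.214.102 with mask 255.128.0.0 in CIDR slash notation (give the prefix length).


Binary: 11111111.10000000.00000000.00000000
Count leading 1s
Prefix: /9


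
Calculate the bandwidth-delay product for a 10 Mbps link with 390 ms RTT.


BDP = bandwidth * RTT
= 10 Mbps * 390 ms
= 10 * 1e6 * 390 / 1000 bits
= 3900000 bits
= 487500 bytes
= 476.0742 KB
BDP = 3900000 bits (487500 bytes)


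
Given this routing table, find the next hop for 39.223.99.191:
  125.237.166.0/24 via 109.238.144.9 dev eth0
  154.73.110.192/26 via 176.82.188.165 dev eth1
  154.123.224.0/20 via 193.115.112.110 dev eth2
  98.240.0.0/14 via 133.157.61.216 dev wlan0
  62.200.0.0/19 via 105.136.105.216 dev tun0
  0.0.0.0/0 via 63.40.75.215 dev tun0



Longest prefix match for 39.223.99.191:
  /24 125.237.166.0: no
  /26 154.73.110.192: no
  /20 154.123.224.0: no
  /14 98.240.0.0: no
  /19 62.200.0.0: no
  /0 0.0.0.0: MATCH
Selected: next-hop 63.40.75.215 via tun0 (matched /0)


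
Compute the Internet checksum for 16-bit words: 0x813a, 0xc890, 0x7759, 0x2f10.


Sum all words (with carry folding):
+ 0x813a = 0x813a
+ 0xc890 = 0x49cb
+ 0x7759 = 0xc124
+ 0x2f10 = 0xf034
One's complement: ~0xf034
Checksum = 0x0fcb


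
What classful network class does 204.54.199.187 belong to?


First octet: 204
Binary: 11001100
110xxxxx -> Class C (192-223)
Class C, default mask 255.255.255.0 (/24)


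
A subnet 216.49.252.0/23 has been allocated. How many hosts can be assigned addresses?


Host bits = 32 - 23 = 9
Total addresses = 2^9 = 512
Usable = total - 2 (network and broadcast)
Usable hosts: 510


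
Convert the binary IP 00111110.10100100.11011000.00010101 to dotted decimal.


00111110 = 62
10100100 = 164
11011000 = 216
00010101 = 21
IP: 62.164.216.21


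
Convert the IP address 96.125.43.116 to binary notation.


96 = 01100000
125 = 01111101
43 = 00101011
116 = 01110100
Binary: 01100000.01111101.00101011.01110100


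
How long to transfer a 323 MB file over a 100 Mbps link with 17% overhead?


Effective throughput = 100 * (1 - 17/100) = 83 Mbps
File size in Mb = 323 * 8 = 2584 Mb
Time = 2584 / 83
Time = 31.1325 seconds


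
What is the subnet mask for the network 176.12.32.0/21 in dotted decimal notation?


/21 means 21 network bits, 11 host bits
Binary: 11111111111111111111100000000000
Mask: 255.255.248.0


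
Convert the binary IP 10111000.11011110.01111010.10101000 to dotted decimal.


10111000 = 184
11011110 = 222
01111010 = 122
10101000 = 168
IP: 184.222.122.168


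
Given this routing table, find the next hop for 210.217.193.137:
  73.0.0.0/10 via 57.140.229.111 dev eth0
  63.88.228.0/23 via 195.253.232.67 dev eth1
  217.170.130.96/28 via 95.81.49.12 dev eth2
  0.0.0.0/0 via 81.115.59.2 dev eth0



Longest prefix match for 210.217.193.137:
  /10 73.0.0.0: no
  /23 63.88.228.0: no
  /28 217.170.130.96: no
  /0 0.0.0.0: MATCH
Selected: next-hop 81.115.59.2 via eth0 (matched /0)


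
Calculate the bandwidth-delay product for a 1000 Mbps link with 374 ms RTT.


BDP = bandwidth * RTT
= 1000 Mbps * 374 ms
= 1000 * 1e6 * 374 / 1000 bits
= 374000000 bits
= 46750000 bytes
= 45654.2969 KB
BDP = 374000000 bits (46750000 bytes)


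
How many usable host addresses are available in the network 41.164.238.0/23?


Host bits = 32 - 23 = 9
Total addresses = 2^9 = 512
Usable = total - 2 (network and broadcast)
Usable hosts: 510


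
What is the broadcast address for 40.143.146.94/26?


Network: 40.143.146.64/26
Host bits = 6
Set all host bits to 1:
Broadcast: 40.143.146.127


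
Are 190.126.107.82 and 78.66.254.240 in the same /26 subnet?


Mask: 255.255.255.192
190.126.107.82 AND mask = 190.126.107.64
78.66.254.240 AND mask = 78.66.254.192
No, different subnets (190.126.107.64 vs 78.66.254.192)


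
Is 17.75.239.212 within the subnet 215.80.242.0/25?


Subnet network: 215.80.242.0
Test IP AND mask: 17.75.239.128
No, 17.75.239.212 is not in 215.80.242.0/25


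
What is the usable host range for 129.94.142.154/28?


Network: 129.94.142.144
Broadcast: 129.94.142.159
First usable = network + 1
Last usable = broadcast - 1
Range: 129.94.142.145 to 129.94.142.158


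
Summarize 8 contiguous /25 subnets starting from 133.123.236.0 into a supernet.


Original prefix: /25
Number of subnets: 8 = 2^3
New prefix = 25 - 3 = 22
Supernet: 133.123.236.0/22


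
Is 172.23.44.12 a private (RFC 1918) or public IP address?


RFC 1918 private ranges:
  10.0.0.0/8 (10.0.0.0 - 10.255.255.255)
  172.16.0.0/12 (172.16.0.0 - 172.31.255.255)
  192.168.0.0/16 (192.168.0.0 - 192.168.255.255)
Private (in 172.16.0.0/12)


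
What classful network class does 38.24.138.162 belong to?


First octet: 38
Binary: 00100110
0xxxxxxx -> Class A (1-126)
Class A, default mask 255.0.0.0 (/8)


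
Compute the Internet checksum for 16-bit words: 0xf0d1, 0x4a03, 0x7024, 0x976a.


Sum all words (with carry folding):
+ 0xf0d1 = 0xf0d1
+ 0x4a03 = 0x3ad5
+ 0x7024 = 0xaaf9
+ 0x976a = 0x4264
One's complement: ~0x4264
Checksum = 0xbd9b


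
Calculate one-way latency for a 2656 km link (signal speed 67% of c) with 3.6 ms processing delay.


Speed = 0.67 * 3e5 km/s = 201000 km/s
Propagation delay = 2656 / 201000 = 0.0132 s = 13.2139 ms
Processing delay = 3.6 ms
Total one-way latency = 16.8139 ms


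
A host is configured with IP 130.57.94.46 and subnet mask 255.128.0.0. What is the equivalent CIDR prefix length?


Binary: 11111111.10000000.00000000.00000000
Count leading 1s
Prefix: /9


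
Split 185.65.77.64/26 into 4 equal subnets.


New prefix = 26 + 2 = 28
Each subnet has 16 addresses
  185.65.77.64/28
  185.65.77.80/28
  185.65.77.96/28
  185.65.77.112/28
Subnets: 185.65.77.64/28, 185.65.77.80/28, 185.65.77.96/28, 185.65.77.112/28


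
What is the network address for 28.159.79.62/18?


IP:   00011100.10011111.01001111.00111110
Mask: 11111111.11111111.11000000.00000000
AND operation:
Net:  00011100.10011111.01000000.00000000
Network: 28.159.64.0/18


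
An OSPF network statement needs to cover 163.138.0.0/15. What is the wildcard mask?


Subnet mask: 255.254.0.0
Wildcard = 255.255.255.255 - subnet mask
255 - 255 = 0
255 - 254 = 1
255 - 0 = 255
255 - 0 = 255
Wildcard: 0.1.255.255


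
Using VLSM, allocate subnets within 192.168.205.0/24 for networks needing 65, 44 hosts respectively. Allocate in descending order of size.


65 hosts -> /25 (126 usable): 192.168.205.0/25
44 hosts -> /26 (62 usable): 192.168.205.128/26
Allocation: 192.168.205.0/25 (65 hosts, 126 usable); 192.168.205.128/26 (44 hosts, 62 usable)


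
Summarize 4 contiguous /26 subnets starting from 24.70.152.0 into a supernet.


Original prefix: /26
Number of subnets: 4 = 2^2
New prefix = 26 - 2 = 24
Supernet: 24.70.152.0/24


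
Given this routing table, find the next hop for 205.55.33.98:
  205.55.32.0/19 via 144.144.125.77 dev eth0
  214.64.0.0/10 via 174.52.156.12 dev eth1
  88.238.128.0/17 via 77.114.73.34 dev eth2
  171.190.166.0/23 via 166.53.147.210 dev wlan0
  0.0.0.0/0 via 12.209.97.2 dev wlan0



Longest prefix match for 205.55.33.98:
  /19 205.55.32.0: MATCH
  /10 214.64.0.0: no
  /17 88.238.128.0: no
  /23 171.190.166.0: no
  /0 0.0.0.0: MATCH
Selected: next-hop 144.144.125.77 via eth0 (matched /19)


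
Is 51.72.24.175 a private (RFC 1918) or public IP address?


RFC 1918 private ranges:
  10.0.0.0/8 (10.0.0.0 - 10.255.255.255)
  172.16.0.0/12 (172.16.0.0 - 172.31.255.255)
  192.168.0.0/16 (192.168.0.0 - 192.168.255.255)
Public (not in any RFC 1918 range)


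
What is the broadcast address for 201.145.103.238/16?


Network: 201.145.0.0/16
Host bits = 16
Set all host bits to 1:
Broadcast: 201.145.255.255


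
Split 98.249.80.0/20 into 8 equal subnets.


New prefix = 20 + 3 = 23
Each subnet has 512 addresses
  98.249.80.0/23
  98.249.82.0/23
  98.249.84.0/23
  98.249.86.0/23
  98.249.88.0/23
  98.249.90.0/23
  98.249.92.0/23
  98.249.94.0/23
Subnets: 98.249.80.0/23, 98.249.82.0/23, 98.249.84.0/23, 98.249.86.0/23, 98.249.88.0/23, 98.249.90.0/23, 98.249.92.0/23, 98.249.94.0/23


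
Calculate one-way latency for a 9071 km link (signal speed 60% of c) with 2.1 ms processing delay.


Speed = 0.6 * 3e5 km/s = 180000 km/s
Propagation delay = 9071 / 180000 = 0.0504 s = 50.3944 ms
Processing delay = 2.1 ms
Total one-way latency = 52.4944 ms


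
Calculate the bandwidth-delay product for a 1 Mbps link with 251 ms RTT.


BDP = bandwidth * RTT
= 1 Mbps * 251 ms
= 1 * 1e6 * 251 / 1000 bits
= 251000 bits
= 31375 bytes
= 30.6396 KB
BDP = 251000 bits (31375 bytes)


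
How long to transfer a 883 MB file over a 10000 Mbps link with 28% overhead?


Effective throughput = 10000 * (1 - 28/100) = 7200 Mbps
File size in Mb = 883 * 8 = 7064 Mb
Time = 7064 / 7200
Time = 0.9811 seconds


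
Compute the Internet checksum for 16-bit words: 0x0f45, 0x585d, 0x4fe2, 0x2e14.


Sum all words (with carry folding):
+ 0x0f45 = 0x0f45
+ 0x585d = 0x67a2
+ 0x4fe2 = 0xb784
+ 0x2e14 = 0xe598
One's complement: ~0xe598
Checksum = 0x1a67


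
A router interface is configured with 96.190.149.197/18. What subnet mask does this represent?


/18 means 18 network bits, 14 host bits
Binary: 11111111111111111100000000000000
Mask: 255.255.192.0


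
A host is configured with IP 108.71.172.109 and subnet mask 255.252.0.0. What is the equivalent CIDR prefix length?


Binary: 11111111.11111100.00000000.00000000
Count leading 1s
Prefix: /14


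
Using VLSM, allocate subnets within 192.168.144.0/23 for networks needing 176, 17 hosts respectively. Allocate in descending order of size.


176 hosts -> /24 (254 usable): 192.168.144.0/24
17 hosts -> /27 (30 usable): 192.168.145.0/27
Allocation: 192.168.144.0/24 (176 hosts, 254 usable); 192.168.145.0/27 (17 hosts, 30 usable)


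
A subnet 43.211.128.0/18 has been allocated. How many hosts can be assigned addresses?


Host bits = 32 - 18 = 14
Total addresses = 2^14 = 16384
Usable = total - 2 (network and broadcast)
Usable hosts: 16382


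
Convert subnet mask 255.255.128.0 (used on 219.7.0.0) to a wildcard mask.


Subnet mask: 255.255.128.0
Wildcard = 255.255.255.255 - subnet mask
255 - 255 = 0
255 - 255 = 0
255 - 128 = 127
255 - 0 = 255
Wildcard: 0.0.127.255


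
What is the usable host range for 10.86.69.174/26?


Network: 10.86.69.128
Broadcast: 10.86.69.191
First usable = network + 1
Last usable = broadcast - 1
Range: 10.86.69.129 to 10.86.69.190


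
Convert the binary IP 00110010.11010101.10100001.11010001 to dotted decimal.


00110010 = 50
11010101 = 213
10100001 = 161
11010001 = 209
IP: 50.213.161.209


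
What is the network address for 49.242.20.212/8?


IP:   00110001.11110010.00010100.11010100
Mask: 11111111.00000000.00000000.00000000
AND operation:
Net:  00110001.00000000.00000000.00000000
Network: 49.0.0.0/8


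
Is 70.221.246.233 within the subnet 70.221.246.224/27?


Subnet network: 70.221.246.224
Test IP AND mask: 70.221.246.224
Yes, 70.221.246.233 is in 70.221.246.224/27


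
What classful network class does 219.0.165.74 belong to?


First octet: 219
Binary: 11011011
110xxxxx -> Class C (192-223)
Class C, default mask 255.255.255.0 (/24)


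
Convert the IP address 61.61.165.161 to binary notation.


61 = 00111101
61 = 00111101
165 = 10100101
161 = 10100001
Binary: 00111101.00111101.10100101.10100001


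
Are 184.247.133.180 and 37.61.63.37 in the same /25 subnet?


Mask: 255.255.255.128
184.247.133.180 AND mask = 184.247.133.128
37.61.63.37 AND mask = 37.61.63.0
No, different subnets (184.247.133.128 vs 37.61.63.0)


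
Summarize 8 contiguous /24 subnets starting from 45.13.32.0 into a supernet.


Original prefix: /24
Number of subnets: 8 = 2^3
New prefix = 24 - 3 = 21
Supernet: 45.13.32.0/21


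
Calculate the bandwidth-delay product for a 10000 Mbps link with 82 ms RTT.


BDP = bandwidth * RTT
= 10000 Mbps * 82 ms
= 10000 * 1e6 * 82 / 1000 bits
= 820000000 bits
= 102500000 bytes
= 100097.6562 KB
BDP = 820000000 bits (102500000 bytes)


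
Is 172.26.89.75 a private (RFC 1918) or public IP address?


RFC 1918 private ranges:
  10.0.0.0/8 (10.0.0.0 - 10.255.255.255)
  172.16.0.0/12 (172.16.0.0 - 172.31.255.255)
  192.168.0.0/16 (192.168.0.0 - 192.168.255.255)
Private (in 172.16.0.0/12)


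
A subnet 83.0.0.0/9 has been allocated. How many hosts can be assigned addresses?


Host bits = 32 - 9 = 23
Total addresses = 2^23 = 8388608
Usable = total - 2 (network and broadcast)
Usable hosts: 8388606


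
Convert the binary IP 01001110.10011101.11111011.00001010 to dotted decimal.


01001110 = 78
10011101 = 157
11111011 = 251
00001010 = 10
IP: 78.157.251.10


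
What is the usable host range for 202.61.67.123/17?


Network: 202.61.0.0
Broadcast: 202.61.127.255
First usable = network + 1
Last usable = broadcast - 1
Range: 202.61.0.1 to 202.61.127.254


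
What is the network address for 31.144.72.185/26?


IP:   00011111.10010000.01001000.10111001
Mask: 11111111.11111111.11111111.11000000
AND operation:
Net:  00011111.10010000.01001000.10000000
Network: 31.144.72.128/26


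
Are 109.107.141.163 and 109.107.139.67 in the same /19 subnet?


Mask: 255.255.224.0
109.107.141.163 AND mask = 109.107.128.0
109.107.139.67 AND mask = 109.107.128.0
Yes, same subnet (109.107.128.0)


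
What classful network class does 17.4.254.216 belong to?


First octet: 17
Binary: 00010001
0xxxxxxx -> Class A (1-126)
Class A, default mask 255.0.0.0 (/8)


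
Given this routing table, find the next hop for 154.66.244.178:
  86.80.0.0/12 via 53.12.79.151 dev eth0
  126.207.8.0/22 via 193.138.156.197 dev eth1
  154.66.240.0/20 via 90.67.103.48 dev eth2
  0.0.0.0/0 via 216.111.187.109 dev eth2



Longest prefix match for 154.66.244.178:
  /12 86.80.0.0: no
  /22 126.207.8.0: no
  /20 154.66.240.0: MATCH
  /0 0.0.0.0: MATCH
Selected: next-hop 90.67.103.48 via eth2 (matched /20)


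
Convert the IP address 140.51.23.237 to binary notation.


140 = 10001100
51 = 00110011
23 = 00010111
237 = 11101101
Binary: 10001100.00110011.00010111.11101101


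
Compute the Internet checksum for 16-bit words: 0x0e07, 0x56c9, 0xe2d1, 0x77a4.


Sum all words (with carry folding):
+ 0x0e07 = 0x0e07
+ 0x56c9 = 0x64d0
+ 0xe2d1 = 0x47a2
+ 0x77a4 = 0xbf46
One's complement: ~0xbf46
Checksum = 0x40b9


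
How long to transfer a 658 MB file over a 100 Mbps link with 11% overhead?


Effective throughput = 100 * (1 - 11/100) = 89 Mbps
File size in Mb = 658 * 8 = 5264 Mb
Time = 5264 / 89
Time = 59.1461 seconds


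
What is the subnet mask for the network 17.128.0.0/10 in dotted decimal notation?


/10 means 10 network bits, 22 host bits
Binary: 11111111110000000000000000000000
Mask: 255.192.0.0


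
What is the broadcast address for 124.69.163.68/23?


Network: 124.69.162.0/23
Host bits = 9
Set all host bits to 1:
Broadcast: 124.69.163.255


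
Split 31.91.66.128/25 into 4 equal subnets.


New prefix = 25 + 2 = 27
Each subnet has 32 addresses
  31.91.66.128/27
  31.91.66.160/27
  31.91.66.192/27
  31.91.66.224/27
Subnets: 31.91.66.128/27, 31.91.66.160/27, 31.91.66.192/27, 31.91.66.224/27


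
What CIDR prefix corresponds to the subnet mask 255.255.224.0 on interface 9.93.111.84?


Binary: 11111111.11111111.11100000.00000000
Count leading 1s
Prefix: /19


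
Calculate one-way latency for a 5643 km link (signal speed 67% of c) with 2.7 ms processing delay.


Speed = 0.67 * 3e5 km/s = 201000 km/s
Propagation delay = 5643 / 201000 = 0.0281 s = 28.0746 ms
Processing delay = 2.7 ms
Total one-way latency = 30.7746 ms


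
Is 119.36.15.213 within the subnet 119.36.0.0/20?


Subnet network: 119.36.0.0
Test IP AND mask: 119.36.0.0
Yes, 119.36.15.213 is in 119.36.0.0/20


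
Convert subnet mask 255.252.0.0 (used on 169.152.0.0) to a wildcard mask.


Subnet mask: 255.252.0.0
Wildcard = 255.255.255.255 - subnet mask
255 - 255 = 0
255 - 252 = 3
255 - 0 = 255
255 - 0 = 255
Wildcard: 0.3.255.255


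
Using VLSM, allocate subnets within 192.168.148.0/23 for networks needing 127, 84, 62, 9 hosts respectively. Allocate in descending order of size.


127 hosts -> /24 (254 usable): 192.168.148.0/24
84 hosts -> /25 (126 usable): 192.168.149.0/25
62 hosts -> /26 (62 usable): 192.168.149.128/26
9 hosts -> /28 (14 usable): 192.168.149.192/28
Allocation: 192.168.148.0/24 (127 hosts, 254 usable); 192.168.149.0/25 (84 hosts, 126 usable); 192.168.149.128/26 (62 hosts, 62 usable); 192.168.149.192/28 (9 hosts, 14 usable)


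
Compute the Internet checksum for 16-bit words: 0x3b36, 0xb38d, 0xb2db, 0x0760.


Sum all words (with carry folding):
+ 0x3b36 = 0x3b36
+ 0xb38d = 0xeec3
+ 0xb2db = 0xa19f
+ 0x0760 = 0xa8ff
One's complement: ~0xa8ff
Checksum = 0x5700


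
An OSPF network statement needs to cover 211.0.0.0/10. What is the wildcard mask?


Subnet mask: 255.192.0.0
Wildcard = 255.255.255.255 - subnet mask
255 - 255 = 0
255 - 192 = 63
255 - 0 = 255
255 - 0 = 255
Wildcard: 0.63.255.255


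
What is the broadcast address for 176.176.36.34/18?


Network: 176.176.0.0/18
Host bits = 14
Set all host bits to 1:
Broadcast: 176.176.63.255


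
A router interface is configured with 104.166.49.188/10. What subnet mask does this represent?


/10 means 10 network bits, 22 host bits
Binary: 11111111110000000000000000000000
Mask: 255.192.0.0


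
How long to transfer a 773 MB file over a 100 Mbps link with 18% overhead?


Effective throughput = 100 * (1 - 18/100) = 82 Mbps
File size in Mb = 773 * 8 = 6184 Mb
Time = 6184 / 82
Time = 75.4146 seconds


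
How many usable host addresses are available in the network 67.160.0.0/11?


Host bits = 32 - 11 = 21
Total addresses = 2^21 = 2097152
Usable = total - 2 (network and broadcast)
Usable hosts: 2097150


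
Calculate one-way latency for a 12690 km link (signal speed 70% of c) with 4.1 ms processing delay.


Speed = 0.7 * 3e5 km/s = 210000 km/s
Propagation delay = 12690 / 210000 = 0.0604 s = 60.4286 ms
Processing delay = 4.1 ms
Total one-way latency = 64.5286 ms


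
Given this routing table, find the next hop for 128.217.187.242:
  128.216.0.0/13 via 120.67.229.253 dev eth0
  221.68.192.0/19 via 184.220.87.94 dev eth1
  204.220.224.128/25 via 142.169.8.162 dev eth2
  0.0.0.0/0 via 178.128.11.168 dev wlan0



Longest prefix match for 128.217.187.242:
  /13 128.216.0.0: MATCH
  /19 221.68.192.0: no
  /25 204.220.224.128: no
  /0 0.0.0.0: MATCH
Selected: next-hop 120.67.229.253 via eth0 (matched /13)


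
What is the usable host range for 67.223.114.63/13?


Network: 67.216.0.0
Broadcast: 67.223.255.255
First usable = network + 1
Last usable = broadcast - 1
Range: 67.216.0.1 to 67.223.255.254


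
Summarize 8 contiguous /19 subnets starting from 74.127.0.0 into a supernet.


Original prefix: /19
Number of subnets: 8 = 2^3
New prefix = 19 - 3 = 16
Supernet: 74.127.0.0/16


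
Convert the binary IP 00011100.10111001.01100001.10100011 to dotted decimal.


00011100 = 28
10111001 = 185
01100001 = 97
10100011 = 163
IP: 28.185.97.163


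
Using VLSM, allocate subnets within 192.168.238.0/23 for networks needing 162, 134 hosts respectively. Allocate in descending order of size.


162 hosts -> /24 (254 usable): 192.168.238.0/24
134 hosts -> /24 (254 usable): 192.168.239.0/24
Allocation: 192.168.238.0/24 (162 hosts, 254 usable); 192.168.239.0/24 (134 hosts, 254 usable)


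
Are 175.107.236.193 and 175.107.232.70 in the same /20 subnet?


Mask: 255.255.240.0
175.107.236.193 AND mask = 175.107.224.0
175.107.232.70 AND mask = 175.107.224.0
Yes, same subnet (175.107.224.0)


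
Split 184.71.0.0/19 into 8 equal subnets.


New prefix = 19 + 3 = 22
Each subnet has 1024 addresses
  184.71.0.0/22
  184.71.4.0/22
  184.71.8.0/22
  184.71.12.0/22
  184.71.16.0/22
  184.71.20.0/22
  184.71.24.0/22
  184.71.28.0/22
Subnets: 184.71.0.0/22, 184.71.4.0/22, 184.71.8.0/22, 184.71.12.0/22, 184.71.16.0/22, 184.71.20.0/22, 184.71.24.0/22, 184.71.28.0/22


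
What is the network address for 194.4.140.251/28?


IP:   11000010.00000100.10001100.11111011
Mask: 11111111.11111111.11111111.11110000
AND operation:
Net:  11000010.00000100.10001100.11110000
Network: 194.4.140.240/28


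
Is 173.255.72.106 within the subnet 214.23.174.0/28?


Subnet network: 214.23.174.0
Test IP AND mask: 173.255.72.96
No, 173.255.72.106 is not in 214.23.174.0/28


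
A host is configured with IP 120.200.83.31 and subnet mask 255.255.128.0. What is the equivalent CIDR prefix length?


Binary: 11111111.11111111.10000000.00000000
Count leading 1s
Prefix: /17


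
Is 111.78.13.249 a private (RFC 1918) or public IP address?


RFC 1918 private ranges:
  10.0.0.0/8 (10.0.0.0 - 10.255.255.255)
  172.16.0.0/12 (172.16.0.0 - 172.31.255.255)
  192.168.0.0/16 (192.168.0.0 - 192.168.255.255)
Public (not in any RFC 1918 range)


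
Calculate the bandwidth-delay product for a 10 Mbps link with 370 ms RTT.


BDP = bandwidth * RTT
= 10 Mbps * 370 ms
= 10 * 1e6 * 370 / 1000 bits
= 3700000 bits
= 462500 bytes
= 451.6602 KB
BDP = 3700000 bits (462500 bytes)


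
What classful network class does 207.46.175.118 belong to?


First octet: 207
Binary: 11001111
110xxxxx -> Class C (192-223)
Class C, default mask 255.255.255.0 (/24)


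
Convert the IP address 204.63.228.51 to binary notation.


204 = 11001100
63 = 00111111
228 = 11100100
51 = 00110011
Binary: 11001100.00111111.11100100.00110011


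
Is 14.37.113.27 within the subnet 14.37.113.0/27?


Subnet network: 14.37.113.0
Test IP AND mask: 14.37.113.0
Yes, 14.37.113.27 is in 14.37.113.0/27


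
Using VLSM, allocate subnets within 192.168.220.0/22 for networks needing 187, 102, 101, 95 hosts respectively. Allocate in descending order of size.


187 hosts -> /24 (254 usable): 192.168.220.0/24
102 hosts -> /25 (126 usable): 192.168.221.0/25
101 hosts -> /25 (126 usable): 192.168.221.128/25
95 hosts -> /25 (126 usable): 192.168.222.0/25
Allocation: 192.168.220.0/24 (187 hosts, 254 usable); 192.168.221.0/25 (102 hosts, 126 usable); 192.168.221.128/25 (101 hosts, 126 usable); 192.168.222.0/25 (95 hosts, 126 usable)


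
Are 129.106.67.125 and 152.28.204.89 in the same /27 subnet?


Mask: 255.255.255.224
129.106.67.125 AND mask = 129.106.67.96
152.28.204.89 AND mask = 152.28.204.64
No, different subnets (129.106.67.96 vs 152.28.204.64)


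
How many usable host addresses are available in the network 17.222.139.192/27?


Host bits = 32 - 27 = 5
Total addresses = 2^5 = 32
Usable = total - 2 (network and broadcast)
Usable hosts: 30


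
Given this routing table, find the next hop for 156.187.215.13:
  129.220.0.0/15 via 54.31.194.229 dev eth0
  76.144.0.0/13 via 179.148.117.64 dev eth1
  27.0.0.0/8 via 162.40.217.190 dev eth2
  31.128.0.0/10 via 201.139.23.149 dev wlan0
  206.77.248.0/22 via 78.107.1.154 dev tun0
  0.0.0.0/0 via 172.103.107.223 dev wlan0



Longest prefix match for 156.187.215.13:
  /15 129.220.0.0: no
  /13 76.144.0.0: no
  /8 27.0.0.0: no
  /10 31.128.0.0: no
  /22 206.77.248.0: no
  /0 0.0.0.0: MATCH
Selected: next-hop 172.103.107.223 via wlan0 (matched /0)


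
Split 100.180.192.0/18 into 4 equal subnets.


New prefix = 18 + 2 = 20
Each subnet has 4096 addresses
  100.180.192.0/20
  100.180.208.0/20
  100.180.224.0/20
  100.180.240.0/20
Subnets: 100.180.192.0/20, 100.180.208.0/20, 100.180.224.0/20, 100.180.240.0/20


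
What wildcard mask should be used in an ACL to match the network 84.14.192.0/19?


Subnet mask: 255.255.224.0
Wildcard = 255.255.255.255 - subnet mask
255 - 255 = 0
255 - 255 = 0
255 - 224 = 31
255 - 0 = 255
Wildcard: 0.0.31.255


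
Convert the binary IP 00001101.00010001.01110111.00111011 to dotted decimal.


00001101 = 13
00010001 = 17
01110111 = 119
00111011 = 59
IP: 13.17.119.59


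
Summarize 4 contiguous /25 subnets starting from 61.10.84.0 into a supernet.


Original prefix: /25
Number of subnets: 4 = 2^2
New prefix = 25 - 2 = 23
Supernet: 61.10.84.0/23


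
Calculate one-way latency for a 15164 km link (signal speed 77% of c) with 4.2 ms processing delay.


Speed = 0.77 * 3e5 km/s = 231000 km/s
Propagation delay = 15164 / 231000 = 0.0656 s = 65.645 ms
Processing delay = 4.2 ms
Total one-way latency = 69.845 ms


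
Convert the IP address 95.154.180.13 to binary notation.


95 = 01011111
154 = 10011010
180 = 10110100
13 = 00001101
Binary: 01011111.10011010.10110100.00001101


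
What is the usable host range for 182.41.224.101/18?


Network: 182.41.192.0
Broadcast: 182.41.255.255
First usable = network + 1
Last usable = broadcast - 1
Range: 182.41.192.1 to 182.41.255.254


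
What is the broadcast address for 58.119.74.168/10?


Network: 58.64.0.0/10
Host bits = 22
Set all host bits to 1:
Broadcast: 58.127.255.255


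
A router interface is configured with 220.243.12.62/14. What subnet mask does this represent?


/14 means 14 network bits, 18 host bits
Binary: 11111111111111000000000000000000
Mask: 255.252.0.0


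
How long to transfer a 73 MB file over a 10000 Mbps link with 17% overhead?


Effective throughput = 10000 * (1 - 17/100) = 8300 Mbps
File size in Mb = 73 * 8 = 584 Mb
Time = 584 / 8300
Time = 0.0704 seconds


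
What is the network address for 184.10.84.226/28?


IP:   10111000.00001010.01010100.11100010
Mask: 11111111.11111111.11111111.11110000
AND operation:
Net:  10111000.00001010.01010100.11100000
Network: 184.10.84.224/28


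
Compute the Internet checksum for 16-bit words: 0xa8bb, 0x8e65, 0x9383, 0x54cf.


Sum all words (with carry folding):
+ 0xa8bb = 0xa8bb
+ 0x8e65 = 0x3721
+ 0x9383 = 0xcaa4
+ 0x54cf = 0x1f74
One's complement: ~0x1f74
Checksum = 0xe08b


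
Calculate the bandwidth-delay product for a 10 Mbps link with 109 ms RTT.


BDP = bandwidth * RTT
= 10 Mbps * 109 ms
= 10 * 1e6 * 109 / 1000 bits
= 1090000 bits
= 136250 bytes
= 133.0566 KB
BDP = 1090000 bits (136250 bytes)


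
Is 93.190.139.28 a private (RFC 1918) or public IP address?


RFC 1918 private ranges:
  10.0.0.0/8 (10.0.0.0 - 10.255.255.255)
  172.16.0.0/12 (172.16.0.0 - 172.31.255.255)
  192.168.0.0/16 (192.168.0.0 - 192.168.255.255)
Public (not in any RFC 1918 range)


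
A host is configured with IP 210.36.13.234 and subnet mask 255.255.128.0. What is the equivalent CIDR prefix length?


Binary: 11111111.11111111.10000000.00000000
Count leading 1s
Prefix: /17


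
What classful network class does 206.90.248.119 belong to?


First octet: 206
Binary: 11001110
110xxxxx -> Class C (192-223)
Class C, default mask 255.255.255.0 (/24)


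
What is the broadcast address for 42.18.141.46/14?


Network: 42.16.0.0/14
Host bits = 18
Set all host bits to 1:
Broadcast: 42.19.255.255


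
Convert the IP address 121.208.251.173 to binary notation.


121 = 01111001
208 = 11010000
251 = 11111011
173 = 10101101
Binary: 01111001.11010000.11111011.10101101


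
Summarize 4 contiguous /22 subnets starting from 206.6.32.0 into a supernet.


Original prefix: /22
Number of subnets: 4 = 2^2
New prefix = 22 - 2 = 20
Supernet: 206.6.32.0/20


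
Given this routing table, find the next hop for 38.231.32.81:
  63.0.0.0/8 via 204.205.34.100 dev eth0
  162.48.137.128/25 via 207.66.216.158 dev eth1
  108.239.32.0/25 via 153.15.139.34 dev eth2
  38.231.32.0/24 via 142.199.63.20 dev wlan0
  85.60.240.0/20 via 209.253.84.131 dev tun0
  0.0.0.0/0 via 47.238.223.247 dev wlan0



Longest prefix match for 38.231.32.81:
  /8 63.0.0.0: no
  /25 162.48.137.128: no
  /25 108.239.32.0: no
  /24 38.231.32.0: MATCH
  /20 85.60.240.0: no
  /0 0.0.0.0: MATCH
Selected: next-hop 142.199.63.20 via wlan0 (matched /24)


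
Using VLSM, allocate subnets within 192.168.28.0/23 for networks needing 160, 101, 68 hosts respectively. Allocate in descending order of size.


160 hosts -> /24 (254 usable): 192.168.28.0/24
101 hosts -> /25 (126 usable): 192.168.29.0/25
68 hosts -> /25 (126 usable): 192.168.29.128/25
Allocation: 192.168.28.0/24 (160 hosts, 254 usable); 192.168.29.0/25 (101 hosts, 126 usable); 192.168.29.128/25 (68 hosts, 126 usable)


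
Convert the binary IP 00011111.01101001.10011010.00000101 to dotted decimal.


00011111 = 31
01101001 = 105
10011010 = 154
00000101 = 5
IP: 31.105.154.5


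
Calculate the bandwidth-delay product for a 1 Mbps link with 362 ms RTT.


BDP = bandwidth * RTT
= 1 Mbps * 362 ms
= 1 * 1e6 * 362 / 1000 bits
= 362000 bits
= 45250 bytes
= 44.1895 KB
BDP = 362000 bits (45250 bytes)


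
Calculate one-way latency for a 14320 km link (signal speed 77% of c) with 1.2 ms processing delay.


Speed = 0.77 * 3e5 km/s = 231000 km/s
Propagation delay = 14320 / 231000 = 0.062 s = 61.9913 ms
Processing delay = 1.2 ms
Total one-way latency = 63.1913 ms


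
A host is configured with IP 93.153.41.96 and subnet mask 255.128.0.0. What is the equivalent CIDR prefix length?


Binary: 11111111.10000000.00000000.00000000
Count leading 1s
Prefix: /9


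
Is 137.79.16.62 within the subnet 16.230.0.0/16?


Subnet network: 16.230.0.0
Test IP AND mask: 137.79.0.0
No, 137.79.16.62 is not in 16.230.0.0/16


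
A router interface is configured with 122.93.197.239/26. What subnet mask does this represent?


/26 means 26 network bits, 6 host bits
Binary: 11111111111111111111111111000000
Mask: 255.255.255.192


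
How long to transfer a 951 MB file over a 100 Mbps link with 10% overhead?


Effective throughput = 100 * (1 - 10/100) = 90 Mbps
File size in Mb = 951 * 8 = 7608 Mb
Time = 7608 / 90
Time = 84.5333 seconds


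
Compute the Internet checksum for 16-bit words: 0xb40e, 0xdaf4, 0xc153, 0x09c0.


Sum all words (with carry folding):
+ 0xb40e = 0xb40e
+ 0xdaf4 = 0x8f03
+ 0xc153 = 0x5057
+ 0x09c0 = 0x5a17
One's complement: ~0x5a17
Checksum = 0xa5e8


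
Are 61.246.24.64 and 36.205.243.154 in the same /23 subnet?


Mask: 255.255.254.0
61.246.24.64 AND mask = 61.246.24.0
36.205.243.154 AND mask = 36.205.242.0
No, different subnets (61.246.24.0 vs 36.205.242.0)


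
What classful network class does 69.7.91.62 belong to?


First octet: 69
Binary: 01000101
0xxxxxxx -> Class A (1-126)
Class A, default mask 255.0.0.0 (/8)


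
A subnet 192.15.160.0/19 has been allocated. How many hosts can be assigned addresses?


Host bits = 32 - 19 = 13
Total addresses = 2^13 = 8192
Usable = total - 2 (network and broadcast)
Usable hosts: 8190


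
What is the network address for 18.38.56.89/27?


IP:   00010010.00100110.00111000.01011001
Mask: 11111111.11111111.11111111.11100000
AND operation:
Net:  00010010.00100110.00111000.01000000
Network: 18.38.56.64/27


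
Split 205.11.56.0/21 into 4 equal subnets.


New prefix = 21 + 2 = 23
Each subnet has 512 addresses
  205.11.56.0/23
  205.11.58.0/23
  205.11.60.0/23
  205.11.62.0/23
Subnets: 205.11.56.0/23, 205.11.58.0/23, 205.11.60.0/23, 205.11.62.0/23


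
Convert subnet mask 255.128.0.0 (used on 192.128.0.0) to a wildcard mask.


Subnet mask: 255.128.0.0
Wildcard = 255.255.255.255 - subnet mask
255 - 255 = 0
255 - 128 = 127
255 - 0 = 255
255 - 0 = 255
Wildcard: 0.127.255.255


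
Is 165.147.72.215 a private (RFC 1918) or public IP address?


RFC 1918 private ranges:
  10.0.0.0/8 (10.0.0.0 - 10.255.255.255)
  172.16.0.0/12 (172.16.0.0 - 172.31.255.255)
  192.168.0.0/16 (192.168.0.0 - 192.168.255.255)
Public (not in any RFC 1918 range)


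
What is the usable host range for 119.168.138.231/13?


Network: 119.168.0.0
Broadcast: 119.175.255.255
First usable = network + 1
Last usable = broadcast - 1
Range: 119.168.0.1 to 119.175.255.254


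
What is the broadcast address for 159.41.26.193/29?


Network: 159.41.26.192/29
Host bits = 3
Set all host bits to 1:
Broadcast: 159.41.26.199


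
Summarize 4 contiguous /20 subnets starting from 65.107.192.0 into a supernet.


Original prefix: /20
Number of subnets: 4 = 2^2
New prefix = 20 - 2 = 18
Supernet: 65.107.192.0/18


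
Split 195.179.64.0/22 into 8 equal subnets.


New prefix = 22 + 3 = 25
Each subnet has 128 addresses
  195.179.64.0/25
  195.179.64.128/25
  195.179.65.0/25
  195.179.65.128/25
  195.179.66.0/25
  195.179.66.128/25
  195.179.67.0/25
  195.179.67.128/25
Subnets: 195.179.64.0/25, 195.179.64.128/25, 195.179.65.0/25, 195.179.65.128/25, 195.179.66.0/25, 195.179.66.128/25, 195.179.67.0/25, 195.179.67.128/25


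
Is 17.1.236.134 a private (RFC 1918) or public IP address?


RFC 1918 private ranges:
  10.0.0.0/8 (10.0.0.0 - 10.255.255.255)
  172.16.0.0/12 (172.16.0.0 - 172.31.255.255)
  192.168.0.0/16 (192.168.0.0 - 192.168.255.255)
Public (not in any RFC 1918 range)


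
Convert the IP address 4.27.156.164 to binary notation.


4 = 00000100
27 = 00011011
156 = 10011100
164 = 10100100
Binary: 00000100.00011011.10011100.10100100


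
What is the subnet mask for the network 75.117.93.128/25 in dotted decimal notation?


/25 means 25 network bits, 7 host bits
Binary: 11111111111111111111111110000000
Mask: 255.255.255.128


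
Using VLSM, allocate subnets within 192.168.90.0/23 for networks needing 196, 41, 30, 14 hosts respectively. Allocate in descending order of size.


196 hosts -> /24 (254 usable): 192.168.90.0/24
41 hosts -> /26 (62 usable): 192.168.91.0/26
30 hosts -> /27 (30 usable): 192.168.91.64/27
14 hosts -> /28 (14 usable): 192.168.91.96/28
Allocation: 192.168.90.0/24 (196 hosts, 254 usable); 192.168.91.0/26 (41 hosts, 62 usable); 192.168.91.64/27 (30 hosts, 30 usable); 192.168.91.96/28 (14 hosts, 14 usable)


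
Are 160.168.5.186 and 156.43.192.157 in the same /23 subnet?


Mask: 255.255.254.0
160.168.5.186 AND mask = 160.168.4.0
156.43.192.157 AND mask = 156.43.192.0
No, different subnets (160.168.4.0 vs 156.43.192.0)


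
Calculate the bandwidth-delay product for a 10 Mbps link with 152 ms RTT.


BDP = bandwidth * RTT
= 10 Mbps * 152 ms
= 10 * 1e6 * 152 / 1000 bits
= 1520000 bits
= 190000 bytes
= 185.5469 KB
BDP = 1520000 bits (190000 bytes)


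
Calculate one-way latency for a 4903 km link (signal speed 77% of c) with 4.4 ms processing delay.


Speed = 0.77 * 3e5 km/s = 231000 km/s
Propagation delay = 4903 / 231000 = 0.0212 s = 21.2251 ms
Processing delay = 4.4 ms
Total one-way latency = 25.6251 ms


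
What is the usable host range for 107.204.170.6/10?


Network: 107.192.0.0
Broadcast: 107.255.255.255
First usable = network + 1
Last usable = broadcast - 1
Range: 107.192.0.1 to 107.255.255.254


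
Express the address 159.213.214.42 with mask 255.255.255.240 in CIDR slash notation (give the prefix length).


Binary: 11111111.11111111.11111111.11110000
Count leading 1s
Prefix: /28


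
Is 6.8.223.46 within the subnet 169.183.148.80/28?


Subnet network: 169.183.148.80
Test IP AND mask: 6.8.223.32
No, 6.8.223.46 is not in 169.183.148.80/28


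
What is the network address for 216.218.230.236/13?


IP:   11011000.11011010.11100110.11101100
Mask: 11111111.11111000.00000000.00000000
AND operation:
Net:  11011000.11011000.00000000.00000000
Network: 216.216.0.0/13


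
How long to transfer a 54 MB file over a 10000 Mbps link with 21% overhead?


Effective throughput = 10000 * (1 - 21/100) = 7900 Mbps
File size in Mb = 54 * 8 = 432 Mb
Time = 432 / 7900
Time = 0.0547 seconds


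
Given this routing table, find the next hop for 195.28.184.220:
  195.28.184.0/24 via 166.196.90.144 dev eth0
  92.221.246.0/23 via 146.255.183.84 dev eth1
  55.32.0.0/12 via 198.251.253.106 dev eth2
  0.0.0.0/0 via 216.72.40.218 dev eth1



Longest prefix match for 195.28.184.220:
  /24 195.28.184.0: MATCH
  /23 92.221.246.0: no
  /12 55.32.0.0: no
  /0 0.0.0.0: MATCH
Selected: next-hop 166.196.90.144 via eth0 (matched /24)


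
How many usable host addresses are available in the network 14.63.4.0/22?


Host bits = 32 - 22 = 10
Total addresses = 2^10 = 1024
Usable = total - 2 (network and broadcast)
Usable hosts: 1022


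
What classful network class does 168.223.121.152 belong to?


First octet: 168
Binary: 10101000
10xxxxxx -> Class B (128-191)
Class B, default mask 255.255.0.0 (/16)


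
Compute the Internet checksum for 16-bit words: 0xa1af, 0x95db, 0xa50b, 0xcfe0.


Sum all words (with carry folding):
+ 0xa1af = 0xa1af
+ 0x95db = 0x378b
+ 0xa50b = 0xdc96
+ 0xcfe0 = 0xac77
One's complement: ~0xac77
Checksum = 0x5388


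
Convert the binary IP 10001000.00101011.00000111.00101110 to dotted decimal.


10001000 = 136
00101011 = 43
00000111 = 7
00101110 = 46
IP: 136.43.7.46


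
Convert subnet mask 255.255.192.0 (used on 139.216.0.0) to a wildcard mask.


Subnet mask: 255.255.192.0
Wildcard = 255.255.255.255 - subnet mask
255 - 255 = 0
255 - 255 = 0
255 - 192 = 63
255 - 0 = 255
Wildcard: 0.0.63.255


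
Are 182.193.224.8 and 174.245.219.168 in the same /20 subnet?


Mask: 255.255.240.0
182.193.224.8 AND mask = 182.193.224.0
174.245.219.168 AND mask = 174.245.208.0
No, different subnets (182.193.224.0 vs 174.245.208.0)


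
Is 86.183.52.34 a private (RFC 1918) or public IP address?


RFC 1918 private ranges:
  10.0.0.0/8 (10.0.0.0 - 10.255.255.255)
  172.16.0.0/12 (172.16.0.0 - 172.31.255.255)
  192.168.0.0/16 (192.168.0.0 - 192.168.255.255)
Public (not in any RFC 1918 range)


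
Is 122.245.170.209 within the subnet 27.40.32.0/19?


Subnet network: 27.40.32.0
Test IP AND mask: 122.245.160.0
No, 122.245.170.209 is not in 27.40.32.0/19


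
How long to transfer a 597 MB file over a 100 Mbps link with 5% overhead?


Effective throughput = 100 * (1 - 5/100) = 95 Mbps
File size in Mb = 597 * 8 = 4776 Mb
Time = 4776 / 95
Time = 50.2737 seconds


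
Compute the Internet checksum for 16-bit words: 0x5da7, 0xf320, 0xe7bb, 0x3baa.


Sum all words (with carry folding):
+ 0x5da7 = 0x5da7
+ 0xf320 = 0x50c8
+ 0xe7bb = 0x3884
+ 0x3baa = 0x742e
One's complement: ~0x742e
Checksum = 0x8bd1


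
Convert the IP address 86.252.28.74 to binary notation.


86 = 01010110
252 = 11111100
28 = 00011100
74 = 01001010
Binary: 01010110.11111100.00011100.01001010


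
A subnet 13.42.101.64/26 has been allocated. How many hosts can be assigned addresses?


Host bits = 32 - 26 = 6
Total addresses = 2^6 = 64
Usable = total - 2 (network and broadcast)
Usable hosts: 62


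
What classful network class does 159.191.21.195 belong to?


First octet: 159
Binary: 10011111
10xxxxxx -> Class B (128-191)
Class B, default mask 255.255.0.0 (/16)


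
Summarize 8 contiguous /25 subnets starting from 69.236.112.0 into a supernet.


Original prefix: /25
Number of subnets: 8 = 2^3
New prefix = 25 - 3 = 22
Supernet: 69.236.112.0/22


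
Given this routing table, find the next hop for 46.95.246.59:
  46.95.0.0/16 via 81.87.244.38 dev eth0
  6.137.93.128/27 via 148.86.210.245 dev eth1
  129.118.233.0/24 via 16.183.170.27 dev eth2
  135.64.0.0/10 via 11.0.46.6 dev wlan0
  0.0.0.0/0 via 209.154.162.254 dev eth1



Longest prefix match for 46.95.246.59:
  /16 46.95.0.0: MATCH
  /27 6.137.93.128: no
  /24 129.118.233.0: no
  /10 135.64.0.0: no
  /0 0.0.0.0: MATCH
Selected: next-hop 81.87.244.38 via eth0 (matched /16)
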